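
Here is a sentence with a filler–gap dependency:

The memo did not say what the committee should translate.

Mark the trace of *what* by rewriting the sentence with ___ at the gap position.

The memo did not say what the committee should translate ___.

Before movement: The committee should translate what.
The filler 'what' is interpreted as the direct object of 'translate'. The gap is right after 'translate'.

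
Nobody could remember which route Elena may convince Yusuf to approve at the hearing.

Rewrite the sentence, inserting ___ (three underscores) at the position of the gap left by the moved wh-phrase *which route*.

In situ: Elena may convince Yusuf to approve which route at the hearing.
The filler 'which route' is interpreted as the direct object of 'approve'. The gap is right after 'approve'.

Nobody could remember which route Elena may convince Yusuf to approve ___ at the hearing.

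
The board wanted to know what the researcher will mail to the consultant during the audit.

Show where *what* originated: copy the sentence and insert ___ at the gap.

Pre-movement form: The researcher will mail what to the consultant during the audit.
'what' is the direct object of 'mail'. The gap is right after 'mail'.

The board wanted to know what the researcher will mail ___ to the consultant during the audit.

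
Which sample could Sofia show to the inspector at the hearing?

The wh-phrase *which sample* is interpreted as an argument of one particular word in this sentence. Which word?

show

Underlying clause: Sofia could show which sample to the inspector at the hearing.
'which sample' functions as the direct object of 'show'. Fronting leaves a gap immediately after 'show':
Which sample could Sofia show ___ to the inspector at the hearing?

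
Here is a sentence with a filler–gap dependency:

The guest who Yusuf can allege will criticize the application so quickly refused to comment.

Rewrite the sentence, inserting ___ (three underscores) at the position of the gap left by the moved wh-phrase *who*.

The guest who Yusuf can allege ___ will criticize the application so quickly refused to comment.

'who' functions as the subject of the clause embedded under 'allege'. The gap is right after 'allege'.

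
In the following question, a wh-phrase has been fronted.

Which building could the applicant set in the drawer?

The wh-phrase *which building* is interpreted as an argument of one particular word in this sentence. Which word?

Before movement: The applicant could set which building in the drawer.
'which building' functions as the direct object of 'set'. Fronting leaves a gap immediately after 'set':
Which building could the applicant set ___ in the drawer?

set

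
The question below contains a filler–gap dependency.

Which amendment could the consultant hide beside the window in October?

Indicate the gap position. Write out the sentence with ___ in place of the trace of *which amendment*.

Which amendment could the consultant hide ___ beside the window in October?

In situ: The consultant could hide which amendment beside the window in October.
The filler 'which amendment' is interpreted as the direct object of 'hide'. The gap is right after 'hide'.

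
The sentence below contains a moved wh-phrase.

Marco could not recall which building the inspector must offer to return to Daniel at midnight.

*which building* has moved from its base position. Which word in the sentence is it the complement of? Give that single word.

return

In situ: The inspector must offer to return which building to Daniel at midnight.
The filler 'which building' is interpreted as the direct object of 'return'. Fronting leaves a gap immediately after 'return':
Marco could not recall which building the inspector must offer to return ___ to Daniel at midnight.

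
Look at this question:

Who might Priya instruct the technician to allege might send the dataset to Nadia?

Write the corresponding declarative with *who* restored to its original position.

Priya might instruct the technician to allege who might send the dataset to Nadia.

'who' is the subject of the clause embedded under 'allege'. Fronting leaves a gap immediately after 'allege':
Who might Priya instruct the technician to allege ___ might send the dataset to Nadia?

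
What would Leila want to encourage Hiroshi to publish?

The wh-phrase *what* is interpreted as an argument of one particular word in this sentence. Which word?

Underlying clause: Leila would want to encourage Hiroshi to publish what.
The filler 'what' is interpreted as the direct object of 'publish'. It moves to the left edge, and the trace sits right after 'publish':
What would Leila want to encourage Hiroshi to publish ___?

publish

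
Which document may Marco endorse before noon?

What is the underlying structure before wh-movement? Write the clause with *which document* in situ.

Marco may endorse which document before noon.

'which document' functions as the direct object of 'endorse'. It moves to the left edge, and the trace sits right after 'endorse':
Which document may Marco endorse ___ before noon?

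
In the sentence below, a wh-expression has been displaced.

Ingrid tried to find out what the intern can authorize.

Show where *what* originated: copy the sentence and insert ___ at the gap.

Ingrid tried to find out what the intern can authorize ___.

In situ: The intern can authorize what.
The filler 'what' is interpreted as the direct object of 'authorize'. The gap is right after 'authorize'.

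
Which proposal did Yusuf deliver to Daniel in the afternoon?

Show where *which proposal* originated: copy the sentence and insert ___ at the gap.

Which proposal did Yusuf deliver ___ to Daniel in the afternoon?

Before movement: Yusuf did deliver which proposal to Daniel in the afternoon.
'which proposal' is the direct object of 'deliver'. The gap is right after 'deliver'.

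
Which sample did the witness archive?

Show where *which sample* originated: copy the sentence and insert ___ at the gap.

Which sample did the witness archive ___?

In situ: The witness did archive which sample.
The filler 'which sample' is interpreted as the direct object of 'archive'. The gap is right after 'archive'.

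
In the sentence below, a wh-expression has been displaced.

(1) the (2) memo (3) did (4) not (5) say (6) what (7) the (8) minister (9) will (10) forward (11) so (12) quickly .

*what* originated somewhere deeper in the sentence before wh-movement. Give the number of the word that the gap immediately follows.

Underlying clause: The minister will forward what so quickly.
'what' functions as the direct object of 'forward'. Fronting leaves a gap immediately after 'forward':
The memo did not say what the minister will forward ___ so quickly.
'forward' is word 10.

10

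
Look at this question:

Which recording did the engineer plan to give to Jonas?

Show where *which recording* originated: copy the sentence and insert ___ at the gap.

In situ: The engineer did plan to give which recording to Jonas.
'which recording' is the direct object of 'give'. The gap is right after 'give'.

Which recording did the engineer plan to give ___ to Jonas?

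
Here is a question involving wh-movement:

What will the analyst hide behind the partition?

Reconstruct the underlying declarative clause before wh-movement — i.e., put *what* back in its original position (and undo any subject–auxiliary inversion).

The filler 'what' is interpreted as the direct object of 'hide'. It moves to the left edge, and the trace sits right after 'hide':
What will the analyst hide ___ behind the partition?

The analyst will hide what behind the partition.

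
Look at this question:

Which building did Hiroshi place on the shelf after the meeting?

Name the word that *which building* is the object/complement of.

place

Before movement: Hiroshi did place which building on the shelf after the meeting.
'which building' is the direct object of 'place'. Fronting leaves a gap immediately after 'place':
Which building did Hiroshi place ___ on the shelf after the meeting?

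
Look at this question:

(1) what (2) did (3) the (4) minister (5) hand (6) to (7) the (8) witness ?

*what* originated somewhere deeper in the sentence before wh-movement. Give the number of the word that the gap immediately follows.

In situ: The minister did hand what to the witness.
'what' is the direct object of 'hand'. It moves to the left edge, and the trace sits right after 'hand':
What did the minister hand ___ to the witness?
'hand' is word 5.

5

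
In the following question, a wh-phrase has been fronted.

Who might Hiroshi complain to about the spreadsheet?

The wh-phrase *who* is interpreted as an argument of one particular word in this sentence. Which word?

In situ: Hiroshi might complain to who about the spreadsheet.
'who' is the object of the preposition 'to'. It moves to the left edge, and the trace sits right after 'to':
Who might Hiroshi complain to ___ about the spreadsheet?

to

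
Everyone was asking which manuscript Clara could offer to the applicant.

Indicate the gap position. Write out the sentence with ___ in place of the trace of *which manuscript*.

Underlying clause: Clara could offer which manuscript to the applicant.
The filler 'which manuscript' is interpreted as the direct object of 'offer'. The gap is right after 'offer'.

Everyone was asking which manuscript Clara could offer ___ to the applicant.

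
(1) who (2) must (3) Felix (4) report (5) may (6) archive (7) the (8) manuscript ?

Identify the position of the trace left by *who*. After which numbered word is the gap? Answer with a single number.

4

In situ: Felix must report who may archive the manuscript.
'who' is the subject of the clause embedded under 'report'. Wh-movement fronts it, leaving a gap right after 'report':
Who must Felix report ___ may archive the manuscript?
'report' is word 4.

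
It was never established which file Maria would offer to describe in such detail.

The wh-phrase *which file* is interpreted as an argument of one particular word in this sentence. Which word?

describe

Pre-movement form: Maria would offer to describe which file in such detail.
'which file' functions as the direct object of 'describe'. It moves to the left edge, and the trace sits right after 'describe':
It was never established which file Maria would offer to describe ___ in such detail.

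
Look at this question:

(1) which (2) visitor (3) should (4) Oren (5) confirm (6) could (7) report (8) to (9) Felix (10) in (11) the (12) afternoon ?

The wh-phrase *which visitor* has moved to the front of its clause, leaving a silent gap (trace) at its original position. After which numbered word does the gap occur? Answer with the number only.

5

Before movement: Oren should confirm which visitor could report to Felix in the afternoon.
'which visitor' functions as the subject of the clause embedded under 'confirm'. It moves to the left edge, and the trace sits right after 'confirm':
Which visitor should Oren confirm ___ could report to Felix in the afternoon?
'confirm' is word 5.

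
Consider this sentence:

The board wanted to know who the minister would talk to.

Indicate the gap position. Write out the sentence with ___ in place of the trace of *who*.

The board wanted to know who the minister would talk to ___.

In situ: The minister would talk to who.
'who' functions as the object of the preposition 'to'. The gap is right after 'to'.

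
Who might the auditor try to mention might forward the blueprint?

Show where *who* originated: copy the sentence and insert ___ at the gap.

Who might the auditor try to mention ___ might forward the blueprint?

In situ: The auditor might try to mention who might forward the blueprint.
'who' is the subject of the clause embedded under 'mention'. The gap is right after 'mention'.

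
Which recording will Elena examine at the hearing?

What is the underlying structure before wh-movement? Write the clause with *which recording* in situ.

The filler 'which recording' is interpreted as the direct object of 'examine'. Wh-movement fronts it, leaving a gap right after 'examine':
Which recording will Elena examine ___ at the hearing?

Elena will examine which recording at the hearing.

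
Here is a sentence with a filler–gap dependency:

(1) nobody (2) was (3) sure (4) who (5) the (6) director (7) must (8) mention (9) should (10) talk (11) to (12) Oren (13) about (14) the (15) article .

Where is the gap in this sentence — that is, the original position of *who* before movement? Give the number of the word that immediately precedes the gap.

8

Before movement: The director must mention who should talk to Oren about the article.
'who' is the subject of the clause embedded under 'mention'. Wh-movement fronts it, leaving a gap right after 'mention':
Nobody was sure who the director must mention ___ should talk to Oren about the article.
'mention' is word 8.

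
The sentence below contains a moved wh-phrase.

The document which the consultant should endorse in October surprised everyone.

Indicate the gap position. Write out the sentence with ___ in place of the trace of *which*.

The document which the consultant should endorse ___ in October surprised everyone.

The filler 'which' is interpreted as the direct object of 'endorse'. The gap is right after 'endorse'.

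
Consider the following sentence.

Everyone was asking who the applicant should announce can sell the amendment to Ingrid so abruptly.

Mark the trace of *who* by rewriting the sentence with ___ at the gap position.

Everyone was asking who the applicant should announce ___ can sell the amendment to Ingrid so abruptly.

Pre-movement form: The applicant should announce who can sell the amendment to Ingrid so abruptly.
'who' functions as the subject of the clause embedded under 'announce'. The gap is right after 'announce'.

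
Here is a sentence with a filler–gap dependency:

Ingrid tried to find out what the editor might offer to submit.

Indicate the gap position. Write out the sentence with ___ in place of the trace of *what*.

Before movement: The editor might offer to submit what.
The filler 'what' is interpreted as the direct object of 'submit'. The gap is right after 'submit'.

Ingrid tried to find out what the editor might offer to submit ___.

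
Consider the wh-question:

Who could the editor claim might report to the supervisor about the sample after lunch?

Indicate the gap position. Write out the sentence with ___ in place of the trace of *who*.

Who could the editor claim ___ might report to the supervisor about the sample after lunch?

Pre-movement form: The editor could claim who might report to the supervisor about the sample after lunch.
The filler 'who' is interpreted as the subject of the clause embedded under 'claim'. The gap is right after 'claim'.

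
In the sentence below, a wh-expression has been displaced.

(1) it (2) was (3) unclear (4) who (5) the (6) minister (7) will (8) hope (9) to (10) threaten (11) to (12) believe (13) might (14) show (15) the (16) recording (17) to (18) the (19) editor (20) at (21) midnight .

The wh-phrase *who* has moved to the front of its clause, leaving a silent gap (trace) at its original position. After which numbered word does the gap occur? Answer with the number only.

12

Underlying clause: The minister will hope to threaten to believe who might show the recording to the editor at midnight.
'who' is the subject of the clause embedded under 'believe'. Wh-movement fronts it, leaving a gap right after 'believe':
It was unclear who the minister will hope to threaten to believe ___ might show the recording to the editor at midnight.
'believe' is word 12.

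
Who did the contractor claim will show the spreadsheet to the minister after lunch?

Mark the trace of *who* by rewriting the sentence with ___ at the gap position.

In situ: The contractor did claim who will show the spreadsheet to the minister after lunch.
'who' is the subject of the clause embedded under 'claim'. The gap is right after 'claim'.

Who did the contractor claim ___ will show the spreadsheet to the minister after lunch?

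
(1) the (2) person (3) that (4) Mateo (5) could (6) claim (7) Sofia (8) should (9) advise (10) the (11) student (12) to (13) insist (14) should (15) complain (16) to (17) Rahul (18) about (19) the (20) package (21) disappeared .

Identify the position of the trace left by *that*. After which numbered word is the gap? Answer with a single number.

'that' is the subject of the clause embedded under 'insist'. Wh-movement fronts it, leaving a gap right after 'insist':
The person that Mateo could claim Sofia should advise the student to insist ___ should complain to Rahul about the package disappeared.
'insist' is word 13.

13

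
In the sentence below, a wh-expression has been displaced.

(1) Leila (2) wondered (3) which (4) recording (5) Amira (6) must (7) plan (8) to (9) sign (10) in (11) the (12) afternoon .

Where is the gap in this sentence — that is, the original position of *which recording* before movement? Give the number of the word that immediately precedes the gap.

Underlying clause: Amira must plan to sign which recording in the afternoon.
'which recording' is the direct object of 'sign'. It moves to the left edge, and the trace sits right after 'sign':
Leila wondered which recording Amira must plan to sign ___ in the afternoon.
'sign' is word 9.

9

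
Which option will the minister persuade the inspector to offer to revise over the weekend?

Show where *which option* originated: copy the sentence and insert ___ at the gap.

Which option will the minister persuade the inspector to offer to revise ___ over the weekend?

Pre-movement form: The minister will persuade the inspector to offer to revise which option over the weekend.
The filler 'which option' is interpreted as the direct object of 'revise'. The gap is right after 'revise'.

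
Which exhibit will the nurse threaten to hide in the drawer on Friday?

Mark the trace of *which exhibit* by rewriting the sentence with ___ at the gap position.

Pre-movement form: The nurse will threaten to hide which exhibit in the drawer on Friday.
The filler 'which exhibit' is interpreted as the direct object of 'hide'. The gap is right after 'hide'.

Which exhibit will the nurse threaten to hide ___ in the drawer on Friday?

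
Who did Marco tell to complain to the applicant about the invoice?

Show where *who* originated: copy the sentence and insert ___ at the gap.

Who did Marco tell ___ to complain to the applicant about the invoice?

Underlying clause: Marco did tell who to complain to the applicant about the invoice.
'who' functions as the direct object of 'tell'. The gap is right after 'tell'.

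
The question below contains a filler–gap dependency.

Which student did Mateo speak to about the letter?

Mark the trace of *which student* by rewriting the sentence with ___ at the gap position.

Pre-movement form: Mateo did speak to which student about the letter.
'which student' is the object of the preposition 'to'. The gap is right after 'to'.

Which student did Mateo speak to ___ about the letter?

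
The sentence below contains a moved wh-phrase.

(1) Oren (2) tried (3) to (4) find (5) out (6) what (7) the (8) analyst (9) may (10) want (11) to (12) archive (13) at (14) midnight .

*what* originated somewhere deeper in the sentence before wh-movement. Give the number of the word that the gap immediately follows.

In situ: The analyst may want to archive what at midnight.
The filler 'what' is interpreted as the direct object of 'archive'. Wh-movement fronts it, leaving a gap right after 'archive':
Oren tried to find out what the analyst may want to archive ___ at midnight.
'archive' is word 12.

12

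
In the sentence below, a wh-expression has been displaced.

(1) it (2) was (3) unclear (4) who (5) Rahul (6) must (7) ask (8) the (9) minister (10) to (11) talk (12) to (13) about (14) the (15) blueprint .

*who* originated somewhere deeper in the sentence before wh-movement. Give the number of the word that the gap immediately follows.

12

Before movement: Rahul must ask the minister to talk to who about the blueprint.
'who' functions as the object of the preposition 'to'. Wh-movement fronts it, leaving a gap right after 'to':
It was unclear who Rahul must ask the minister to talk to ___ about the blueprint.
'to' is word 12.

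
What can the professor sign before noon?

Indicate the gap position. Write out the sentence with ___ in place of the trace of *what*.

What can the professor sign ___ before noon?

In situ: The professor can sign what before noon.
'what' is the direct object of 'sign'. The gap is right after 'sign'.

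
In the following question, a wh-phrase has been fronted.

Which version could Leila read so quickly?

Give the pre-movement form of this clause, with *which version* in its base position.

'which version' functions as the direct object of 'read'. Wh-movement fronts it, leaving a gap right after 'read':
Which version could Leila read ___ so quickly?

Leila could read which version so quickly.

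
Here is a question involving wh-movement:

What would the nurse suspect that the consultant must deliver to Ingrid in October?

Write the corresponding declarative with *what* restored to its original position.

The nurse would suspect that the consultant must deliver what to Ingrid in October.

'what' functions as the direct object of 'deliver'. Wh-movement fronts it, leaving a gap right after 'deliver':
What would the nurse suspect that the consultant must deliver ___ to Ingrid in October?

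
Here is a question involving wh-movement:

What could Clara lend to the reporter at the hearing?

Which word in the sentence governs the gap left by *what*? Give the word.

In situ: Clara could lend what to the reporter at the hearing.
'what' is the direct object of 'lend'. Fronting leaves a gap immediately after 'lend':
What could Clara lend ___ to the reporter at the hearing?

lend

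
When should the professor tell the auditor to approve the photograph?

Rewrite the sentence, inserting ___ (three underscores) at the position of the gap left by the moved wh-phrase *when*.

When should the professor tell the auditor to approve the photograph ___?

In situ: The professor should tell the auditor to approve the photograph when.
'when' is the temporal adjunct. The gap is right after 'photograph'.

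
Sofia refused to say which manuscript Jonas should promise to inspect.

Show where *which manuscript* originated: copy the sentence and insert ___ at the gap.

Sofia refused to say which manuscript Jonas should promise to inspect ___.

Pre-movement form: Jonas should promise to inspect which manuscript.
The filler 'which manuscript' is interpreted as the direct object of 'inspect'. The gap is right after 'inspect'.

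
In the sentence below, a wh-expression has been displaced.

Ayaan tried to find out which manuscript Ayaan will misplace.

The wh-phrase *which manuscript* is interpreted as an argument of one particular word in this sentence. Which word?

In situ: Ayaan will misplace which manuscript.
'which manuscript' is the direct object of 'misplace'. Wh-movement fronts it, leaving a gap right after 'misplace':
Ayaan tried to find out which manuscript Ayaan will misplace ___.

misplace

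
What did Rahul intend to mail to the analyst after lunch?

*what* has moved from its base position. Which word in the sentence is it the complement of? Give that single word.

mail

Before movement: Rahul did intend to mail what to the analyst after lunch.
'what' is the direct object of 'mail'. It moves to the left edge, and the trace sits right after 'mail':
What did Rahul intend to mail ___ to the analyst after lunch?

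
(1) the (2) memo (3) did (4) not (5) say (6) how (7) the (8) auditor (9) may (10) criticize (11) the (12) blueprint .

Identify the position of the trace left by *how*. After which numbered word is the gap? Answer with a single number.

12

Underlying clause: The auditor may criticize the blueprint how.
'how' is the manner adjunct. It moves to the left edge, and the trace sits right after 'blueprint':
The memo did not say how the auditor may criticize the blueprint ___.
'blueprint' is word 12.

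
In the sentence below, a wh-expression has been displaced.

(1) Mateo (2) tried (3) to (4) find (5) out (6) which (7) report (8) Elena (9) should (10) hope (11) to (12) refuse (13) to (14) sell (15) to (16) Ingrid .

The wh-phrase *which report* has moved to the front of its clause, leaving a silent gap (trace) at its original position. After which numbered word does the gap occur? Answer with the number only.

Before movement: Elena should hope to refuse to sell which report to Ingrid.
'which report' is the direct object of 'sell'. It moves to the left edge, and the trace sits right after 'sell':
Mateo tried to find out which report Elena should hope to refuse to sell ___ to Ingrid.
'sell' is word 14.

14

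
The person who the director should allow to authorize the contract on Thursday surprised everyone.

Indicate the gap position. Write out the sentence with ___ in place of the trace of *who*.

'who' is the direct object of 'allow'. The gap is right after 'allow'.

The person who the director should allow ___ to authorize the contract on Thursday surprised everyone.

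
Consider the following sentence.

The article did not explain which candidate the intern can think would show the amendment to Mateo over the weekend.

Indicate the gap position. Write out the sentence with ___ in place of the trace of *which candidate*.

The article did not explain which candidate the intern can think ___ would show the amendment to Mateo over the weekend.

Underlying clause: The intern can think which candidate would show the amendment to Mateo over the weekend.
'which candidate' is the subject of the clause embedded under 'think'. The gap is right after 'think'.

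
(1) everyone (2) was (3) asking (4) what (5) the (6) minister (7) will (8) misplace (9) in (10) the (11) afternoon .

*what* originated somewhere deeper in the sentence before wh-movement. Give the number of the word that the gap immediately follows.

8

In situ: The minister will misplace what in the afternoon.
The filler 'what' is interpreted as the direct object of 'misplace'. It moves to the left edge, and the trace sits right after 'misplace':
Everyone was asking what the minister will misplace ___ in the afternoon.
'misplace' is word 8.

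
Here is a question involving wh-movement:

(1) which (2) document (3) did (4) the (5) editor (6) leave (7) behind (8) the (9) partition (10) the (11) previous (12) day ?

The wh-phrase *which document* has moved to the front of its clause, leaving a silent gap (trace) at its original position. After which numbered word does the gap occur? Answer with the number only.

Before movement: The editor did leave which document behind the partition the previous day.
The filler 'which document' is interpreted as the direct object of 'leave'. Wh-movement fronts it, leaving a gap right after 'leave':
Which document did the editor leave ___ behind the partition the previous day?
'leave' is word 6.

6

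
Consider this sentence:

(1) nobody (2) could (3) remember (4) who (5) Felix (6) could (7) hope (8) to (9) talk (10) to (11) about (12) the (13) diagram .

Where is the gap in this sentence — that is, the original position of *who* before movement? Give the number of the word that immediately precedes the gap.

10

Pre-movement form: Felix could hope to talk to who about the diagram.
'who' functions as the object of the preposition 'to'. Wh-movement fronts it, leaving a gap right after 'to':
Nobody could remember who Felix could hope to talk to ___ about the diagram.
'to' is word 10.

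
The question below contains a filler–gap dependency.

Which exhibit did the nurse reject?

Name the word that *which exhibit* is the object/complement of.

In situ: The nurse did reject which exhibit.
'which exhibit' functions as the direct object of 'reject'. Wh-movement fronts it, leaving a gap right after 'reject':
Which exhibit did the nurse reject ___?

reject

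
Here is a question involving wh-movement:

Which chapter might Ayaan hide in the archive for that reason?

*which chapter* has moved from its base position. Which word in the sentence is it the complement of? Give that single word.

Before movement: Ayaan might hide which chapter in the archive for that reason.
'which chapter' functions as the direct object of 'hide'. Wh-movement fronts it, leaving a gap right after 'hide':
Which chapter might Ayaan hide ___ in the archive for that reason?

hide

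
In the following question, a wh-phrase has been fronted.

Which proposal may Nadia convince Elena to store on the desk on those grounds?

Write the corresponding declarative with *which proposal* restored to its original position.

Nadia may convince Elena to store which proposal on the desk on those grounds.

The filler 'which proposal' is interpreted as the direct object of 'store'. Fronting leaves a gap immediately after 'store':
Which proposal may Nadia convince Elena to store ___ on the desk on those grounds?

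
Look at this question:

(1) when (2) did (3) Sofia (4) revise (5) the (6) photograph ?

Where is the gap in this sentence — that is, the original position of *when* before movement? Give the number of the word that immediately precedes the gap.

In situ: Sofia did revise the photograph when.
'when' functions as the temporal adjunct. Wh-movement fronts it, leaving a gap right after 'photograph':
When did Sofia revise the photograph ___?
'photograph' is word 6.

6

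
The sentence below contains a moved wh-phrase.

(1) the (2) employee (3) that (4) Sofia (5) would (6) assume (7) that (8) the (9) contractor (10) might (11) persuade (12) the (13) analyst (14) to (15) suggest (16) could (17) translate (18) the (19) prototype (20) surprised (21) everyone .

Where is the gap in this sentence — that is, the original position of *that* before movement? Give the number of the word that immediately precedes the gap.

15

'that' functions as the subject of the clause embedded under 'suggest'. It moves to the left edge, and the trace sits right after 'suggest':
The employee that Sofia would assume that the contractor might persuade the analyst to suggest ___ could translate the prototype surprised everyone.
'suggest' is word 15.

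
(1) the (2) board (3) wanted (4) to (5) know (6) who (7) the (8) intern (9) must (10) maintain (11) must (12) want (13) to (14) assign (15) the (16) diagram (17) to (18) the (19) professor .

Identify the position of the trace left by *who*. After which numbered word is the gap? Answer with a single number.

10

Pre-movement form: The intern must maintain who must want to assign the diagram to the professor.
The filler 'who' is interpreted as the subject of the clause embedded under 'maintain'. Wh-movement fronts it, leaving a gap right after 'maintain':
The board wanted to know who the intern must maintain ___ must want to assign the diagram to the professor.
'maintain' is word 10.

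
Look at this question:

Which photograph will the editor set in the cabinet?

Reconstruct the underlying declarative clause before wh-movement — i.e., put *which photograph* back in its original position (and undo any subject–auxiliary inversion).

'which photograph' is the direct object of 'set'. Fronting leaves a gap immediately after 'set':
Which photograph will the editor set ___ in the cabinet?

The editor will set which photograph in the cabinet.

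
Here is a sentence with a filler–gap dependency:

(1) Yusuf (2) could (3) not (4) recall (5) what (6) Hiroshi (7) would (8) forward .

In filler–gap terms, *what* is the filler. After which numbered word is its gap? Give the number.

Pre-movement form: Hiroshi would forward what.
The filler 'what' is interpreted as the direct object of 'forward'. Wh-movement fronts it, leaving a gap right after 'forward':
Yusuf could not recall what Hiroshi would forward ___.
'forward' is word 8.

8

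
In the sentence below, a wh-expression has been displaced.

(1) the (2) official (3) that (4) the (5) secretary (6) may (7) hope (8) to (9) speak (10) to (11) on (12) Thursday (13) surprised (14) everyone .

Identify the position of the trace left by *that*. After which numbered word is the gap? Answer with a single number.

'that' functions as the object of the preposition 'to'. Wh-movement fronts it, leaving a gap right after 'to':
The official that the secretary may hope to speak to ___ on Thursday surprised everyone.
'to' is word 10.

10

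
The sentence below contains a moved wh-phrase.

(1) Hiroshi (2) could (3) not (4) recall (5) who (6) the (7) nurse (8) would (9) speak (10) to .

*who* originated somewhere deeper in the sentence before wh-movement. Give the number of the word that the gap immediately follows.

10

Before movement: The nurse would speak to who.
The filler 'who' is interpreted as the object of the preposition 'to'. It moves to the left edge, and the trace sits right after 'to':
Hiroshi could not recall who the nurse would speak to ___.
'to' is word 10.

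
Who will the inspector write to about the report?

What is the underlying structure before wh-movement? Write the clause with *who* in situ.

'who' functions as the object of the preposition 'to'. Fronting leaves a gap immediately after 'to':
Who will the inspector write to ___ about the report?

The inspector will write to who about the report.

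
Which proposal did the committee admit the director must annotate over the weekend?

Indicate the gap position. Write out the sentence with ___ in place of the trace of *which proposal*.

Underlying clause: The committee did admit the director must annotate which proposal over the weekend.
The filler 'which proposal' is interpreted as the direct object of 'annotate'. The gap is right after 'annotate'.

Which proposal did the committee admit the director must annotate ___ over the weekend?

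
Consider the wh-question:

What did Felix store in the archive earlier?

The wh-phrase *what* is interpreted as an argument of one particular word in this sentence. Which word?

Pre-movement form: Felix did store what in the archive earlier.
'what' functions as the direct object of 'store'. Fronting leaves a gap immediately after 'store':
What did Felix store ___ in the archive earlier?

store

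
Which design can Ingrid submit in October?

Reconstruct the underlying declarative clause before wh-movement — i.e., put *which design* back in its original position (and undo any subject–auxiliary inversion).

'which design' is the direct object of 'submit'. Fronting leaves a gap immediately after 'submit':
Which design can Ingrid submit ___ in October?

Ingrid can submit which design in October.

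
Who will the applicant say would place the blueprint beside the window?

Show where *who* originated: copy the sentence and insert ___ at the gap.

Who will the applicant say ___ would place the blueprint beside the window?

Before movement: The applicant will say who would place the blueprint beside the window.
'who' is the subject of the clause embedded under 'say'. The gap is right after 'say'.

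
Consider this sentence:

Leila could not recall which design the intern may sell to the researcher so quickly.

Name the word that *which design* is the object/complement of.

sell

Before movement: The intern may sell which design to the researcher so quickly.
'which design' is the direct object of 'sell'. It moves to the left edge, and the trace sits right after 'sell':
Leila could not recall which design the intern may sell ___ to the researcher so quickly.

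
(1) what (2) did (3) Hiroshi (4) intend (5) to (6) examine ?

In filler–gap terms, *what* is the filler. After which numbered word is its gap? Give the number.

6

Before movement: Hiroshi did intend to examine what.
'what' functions as the direct object of 'examine'. Wh-movement fronts it, leaving a gap right after 'examine':
What did Hiroshi intend to examine ___?
'examine' is word 6.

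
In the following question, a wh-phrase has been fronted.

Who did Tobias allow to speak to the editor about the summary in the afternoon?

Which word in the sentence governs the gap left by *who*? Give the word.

allow

In situ: Tobias did allow who to speak to the editor about the summary in the afternoon.
The filler 'who' is interpreted as the direct object of 'allow'. Wh-movement fronts it, leaving a gap right after 'allow':
Who did Tobias allow ___ to speak to the editor about the summary in the afternoon?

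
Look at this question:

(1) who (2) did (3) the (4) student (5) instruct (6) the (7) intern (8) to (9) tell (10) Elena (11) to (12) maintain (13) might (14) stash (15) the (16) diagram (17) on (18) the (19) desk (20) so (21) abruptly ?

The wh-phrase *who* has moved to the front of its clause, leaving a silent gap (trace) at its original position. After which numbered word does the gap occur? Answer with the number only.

Before movement: The student did instruct the intern to tell Elena to maintain who might stash the diagram on the desk so abruptly.
The filler 'who' is interpreted as the subject of the clause embedded under 'maintain'. It moves to the left edge, and the trace sits right after 'maintain':
Who did the student instruct the intern to tell Elena to maintain ___ might stash the diagram on the desk so abruptly?
'maintain' is word 12.

12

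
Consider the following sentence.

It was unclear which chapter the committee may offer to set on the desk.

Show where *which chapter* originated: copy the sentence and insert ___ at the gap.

Pre-movement form: The committee may offer to set which chapter on the desk.
'which chapter' is the direct object of 'set'. The gap is right after 'set'.

It was unclear which chapter the committee may offer to set ___ on the desk.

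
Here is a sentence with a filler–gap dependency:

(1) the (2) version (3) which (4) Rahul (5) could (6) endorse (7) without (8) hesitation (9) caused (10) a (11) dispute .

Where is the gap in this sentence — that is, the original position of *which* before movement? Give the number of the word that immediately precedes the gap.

The filler 'which' is interpreted as the direct object of 'endorse'. Wh-movement fronts it, leaving a gap right after 'endorse':
The version which Rahul could endorse ___ without hesitation caused a dispute.
'endorse' is word 6.

6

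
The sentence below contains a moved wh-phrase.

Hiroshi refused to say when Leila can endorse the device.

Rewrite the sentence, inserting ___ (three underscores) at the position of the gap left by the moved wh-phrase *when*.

Hiroshi refused to say when Leila can endorse the device ___.

Pre-movement form: Leila can endorse the device when.
The filler 'when' is interpreted as the temporal adjunct. The gap is right after 'device'.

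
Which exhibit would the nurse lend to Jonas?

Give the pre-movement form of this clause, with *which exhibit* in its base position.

The nurse would lend which exhibit to Jonas.

The filler 'which exhibit' is interpreted as the direct object of 'lend'. Wh-movement fronts it, leaving a gap right after 'lend':
Which exhibit would the nurse lend ___ to Jonas?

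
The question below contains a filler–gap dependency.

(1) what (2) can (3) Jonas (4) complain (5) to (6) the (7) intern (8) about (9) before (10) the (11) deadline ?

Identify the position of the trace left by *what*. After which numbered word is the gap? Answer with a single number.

In situ: Jonas can complain to the intern about what before the deadline.
'what' functions as the object of the preposition 'about'. It moves to the left edge, and the trace sits right after 'about':
What can Jonas complain to the intern about ___ before the deadline?
'about' is word 8.

8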